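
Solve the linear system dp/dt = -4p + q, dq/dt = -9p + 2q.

p(t) = C_1e^(-t) + C_2te^(-t) - C_2e^(-t), q(t) = 3C_1e^(-t) + 3C_2te^(-t) - 2C_2e^(-t)

Coefficient matrix A = [[-4, 1], [-9, 2]].
Characteristic polynomial det(A - λI) = λ^2 + 2λ + 1 = 0.
Single eigenvalue λ = -1 with algebraic multiplicity 2.
Eigenvector v = (1,3); generalized eigenvector w with (A-λI)w=v is (-1,-2).
General solution: e^(-t)[C_1·v + C_2·(t·v + w)].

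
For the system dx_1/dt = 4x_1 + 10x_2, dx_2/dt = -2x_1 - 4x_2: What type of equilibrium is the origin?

A = [[4,10],[-2,-4]]; det(A-λI) = λ^2 + 4.
λ = 0 ± 2i: zero real part.

center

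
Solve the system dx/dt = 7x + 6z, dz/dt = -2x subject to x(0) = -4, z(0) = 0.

Coefficient matrix A = [[7, 6], [-2, 0]].
Characteristic polynomial det(A - λI) = λ^2 - 7λ + 12 = 0.
Eigenvalues λ = 3, 4.
For λ=3: (A-λI) row 1 is [4, 6], so an eigenvector is (-3, 2).
For λ=4: (A-λI) row 1 is [3, 6], so an eigenvector is (-2, 1).
General solution: c_1e^(3t)(-3,2) + c_2e^(4t)(-2,1).
Applying x(0)=-4, z(0)=0 gives c_1=-4, c_2=8.

x(t) = -16e^(4t) + 12e^(3t), z(t) = 8e^(4t) - 8e^(3t)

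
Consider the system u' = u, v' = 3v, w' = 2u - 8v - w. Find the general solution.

u(t) = C_1e^(t), v(t) = C_3e^(3t), w(t) = C_1e^(t) + C_2e^(-t) - 2C_3e^(3t)

Coefficient matrix A = [[1, 0, 0], [0, 3, 0], [2, -8, -1]].
det(A - λI) = 0 gives eigenvalues λ = 1, -1, 3.
For λ=1: eigenvector (1,0,1).
For λ=-1: eigenvector (0,0,1).
For λ=3: eigenvector (0,1,-2).
General solution: C_1e^(t)(1,0,1) + C_2e^(-t)(0,0,1) + C_3e^(3t)(0,1,-2).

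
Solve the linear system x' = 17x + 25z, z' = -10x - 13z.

x(t) = 2C_1e^(2t)sin(5t) - C_1e^(2t)cos(5t) - C_2e^(2t)sin(5t) - 2C_2e^(2t)cos(5t), z(t) = -C_1e^(2t)sin(5t) + C_1e^(2t)cos(5t) + C_2e^(2t)sin(5t) + C_2e^(2t)cos(5t)

Coefficient matrix A = [[17, 25], [-10, -13]].
Characteristic polynomial det(A - λI) = λ^2 - 4λ + 29 = 0.
Eigenvalues λ = 2 ± 5i (complex conjugate pair).
For λ=2+5i: an eigenvector is (-1,1) - i(2,-1) = (-1 - 2i, 1 + i).
A real fundamental pair from Re and Im of e^((2+5i)t)v: X_1 = e^(2t)(cos(5t)·(-1,1) + sin(5t)·(2,-1)), X_2 = e^(2t)(sin(5t)·(-1,1) - cos(5t)·(2,-1)).
General solution: C_1X_1 + C_2X_2.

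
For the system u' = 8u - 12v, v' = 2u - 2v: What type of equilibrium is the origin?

unstable node

A = [[8,-12],[2,-2]]; det(A-λI) = λ^2 - 6λ + 8.
λ = 2, 4: both positive.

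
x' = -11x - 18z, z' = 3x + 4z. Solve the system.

x(t) = 2K_1e^(-2t) + 3K_2e^(-5t), z(t) = -K_1e^(-2t) - K_2e^(-5t)

Coefficient matrix A = [[-11, -18], [3, 4]].
Characteristic polynomial det(A - λI) = λ^2 + 7λ + 10 = 0.
Eigenvalues λ = -2, -5.
For λ=-2: (A-λI) row 1 is [-9, -18], so an eigenvector is (2, -1).
For λ=-5: (A-λI) row 1 is [-6, -18], so an eigenvector is (3, -1).
General solution: K_1e^(-2t)(2,-1) + K_2e^(-5t)(3,-1).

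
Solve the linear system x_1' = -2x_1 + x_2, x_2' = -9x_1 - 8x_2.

Coefficient matrix A = [[-2, 1], [-9, -8]].
Characteristic polynomial det(A - λI) = λ^2 + 10λ + 25 = 0.
Single eigenvalue λ = -5 with algebraic multiplicity 2.
Eigenvector v = (1,-3); generalized eigenvector w with (A-λI)w=v is (0,1).
General solution: e^(-5t)[K_1·v + K_2·(t·v + w)].

x_1(t) = K_1e^(-5t) + K_2te^(-5t), x_2(t) = -3K_1e^(-5t) - 3K_2te^(-5t) + K_2e^(-5t)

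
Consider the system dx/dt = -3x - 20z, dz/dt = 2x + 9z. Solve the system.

x(t) = c_1e^(3t)sin(2t) + 3c_1e^(3t)cos(2t) + 3c_2e^(3t)sin(2t) - c_2e^(3t)cos(2t), z(t) = -c_1e^(3t)cos(2t) - c_2e^(3t)sin(2t)

Coefficient matrix A = [[-3, -20], [2, 9]].
Characteristic polynomial det(A - λI) = λ^2 - 6λ + 13 = 0.
Eigenvalues λ = 3 ± 2i (complex conjugate pair).
For λ=3+2i: an eigenvector is (3,-1) - i(1,0) = (3 - i, -1).
A real fundamental pair from Re and Im of e^((3+2i)t)v: X_1 = e^(3t)(cos(2t)·(3,-1) + sin(2t)·(1,0)), X_2 = e^(3t)(sin(2t)·(3,-1) - cos(2t)·(1,0)).
General solution: c_1X_1 + c_2X_2.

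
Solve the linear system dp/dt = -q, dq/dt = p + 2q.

p(t) = K_1e^(t) + K_2te^(t), q(t) = -K_1e^(t) - K_2te^(t) - K_2e^(t)

Coefficient matrix A = [[0, -1], [1, 2]].
Characteristic polynomial det(A - λI) = λ^2 - 2λ + 1 = 0.
Single eigenvalue λ = 1 with algebraic multiplicity 2.
Eigenvector v = (1,-1); generalized eigenvector w with (A-λI)w=v is (0,-1).
General solution: e^(t)[K_1·v + K_2·(t·v + w)].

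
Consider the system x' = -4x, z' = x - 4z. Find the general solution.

Coefficient matrix A = [[-4, 0], [1, -4]].
Characteristic polynomial det(A - λI) = λ^2 + 8λ + 16 = 0.
Single eigenvalue λ = -4 with algebraic multiplicity 2.
Eigenvector v = (0,-1); generalized eigenvector w with (A-λI)w=v is (-1,-2).
General solution: e^(-4t)[c_1·v + c_2·(t·v + w)].

x(t) = -c_2e^(-4t), z(t) = -c_1e^(-4t) - c_2te^(-4t) - 2c_2e^(-4t)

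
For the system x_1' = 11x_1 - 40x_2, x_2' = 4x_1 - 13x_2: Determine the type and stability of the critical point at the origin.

A = [[11,-40],[4,-13]]; det(A-λI) = λ^2 + 2λ + 17.
λ = -1 ± 4i: negative real part.

stable spiral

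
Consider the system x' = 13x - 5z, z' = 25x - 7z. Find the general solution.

Coefficient matrix A = [[13, -5], [25, -7]].
Characteristic polynomial det(A - λI) = λ^2 - 6λ + 34 = 0.
Eigenvalues λ = 3 ± 5i (complex conjugate pair).
For λ=3+5i: an eigenvector is (0,1) - i(-1,-2) = (0 + i, 1 + 2i).
A real fundamental pair from Re and Im of e^((3+5i)t)v: X_1 = e^(3t)(cos(5t)·(0,1) + sin(5t)·(-1,-2)), X_2 = e^(3t)(sin(5t)·(0,1) - cos(5t)·(-1,-2)).
General solution: C_1X_1 + C_2X_2.

x(t) = -C_1e^(3t)sin(5t) + C_2e^(3t)cos(5t), z(t) = -2C_1e^(3t)sin(5t) + C_1e^(3t)cos(5t) + C_2e^(3t)sin(5t) + 2C_2e^(3t)cos(5t)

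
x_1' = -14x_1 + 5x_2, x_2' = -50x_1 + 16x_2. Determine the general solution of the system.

x_1(t) = -c_1e^(t)cos(5t) - c_2e^(t)sin(5t), x_2(t) = c_1e^(t)sin(5t) - 3c_1e^(t)cos(5t) - 3c_2e^(t)sin(5t) - c_2e^(t)cos(5t)

Coefficient matrix A = [[-14, 5], [-50, 16]].
Characteristic polynomial det(A - λI) = λ^2 - 2λ + 26 = 0.
Eigenvalues λ = 1 ± 5i (complex conjugate pair).
For λ=1+5i: an eigenvector is (-1,-3) - i(0,1) = (-1, -3 - i).
A real fundamental pair from Re and Im of e^((1+5i)t)v: X_1 = e^(t)(cos(5t)·(-1,-3) + sin(5t)·(0,1)), X_2 = e^(t)(sin(5t)·(-1,-3) - cos(5t)·(0,1)).
General solution: c_1X_1 + c_2X_2.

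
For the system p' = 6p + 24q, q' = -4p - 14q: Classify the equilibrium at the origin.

stable node

A = [[6,24],[-4,-14]]; det(A-λI) = λ^2 + 8λ + 12.
λ = -6, -2: both negative.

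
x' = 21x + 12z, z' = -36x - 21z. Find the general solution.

x(t) = c_1e^(-3t) - 2c_2e^(3t), z(t) = -2c_1e^(-3t) + 3c_2e^(3t)

Coefficient matrix A = [[21, 12], [-36, -21]].
Characteristic polynomial det(A - λI) = λ^2 - 9 = 0.
Eigenvalues λ = -3, 3.
For λ=-3: (A-λI) row 1 is [24, 12], so an eigenvector is (1, -2).
For λ=3: (A-λI) row 1 is [18, 12], so an eigenvector is (-2, 3).
General solution: c_1e^(-3t)(1,-2) + c_2e^(3t)(-2,3).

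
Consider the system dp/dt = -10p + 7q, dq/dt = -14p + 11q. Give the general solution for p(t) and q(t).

Coefficient matrix A = [[-10, 7], [-14, 11]].
Characteristic polynomial det(A - λI) = λ^2 - λ - 12 = 0.
Eigenvalues λ = 4, -3.
For λ=4: (A-λI) row 1 is [-14, 7], so an eigenvector is (-1, -2).
For λ=-3: (A-λI) row 1 is [-7, 7], so an eigenvector is (1, 1).
General solution: K_1e^(4t)(-1,-2) + K_2e^(-3t)(1,1).

p(t) = -K_1e^(4t) + K_2e^(-3t), q(t) = -2K_1e^(4t) + K_2e^(-3t)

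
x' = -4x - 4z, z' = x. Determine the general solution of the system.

x(t) = -2K_1e^(-2t) - 2K_2te^(-2t) - 3K_2e^(-2t), z(t) = K_1e^(-2t) + K_2te^(-2t) + 2K_2e^(-2t)

Coefficient matrix A = [[-4, -4], [1, 0]].
Characteristic polynomial det(A - λI) = λ^2 + 4λ + 4 = 0.
Single eigenvalue λ = -2 with algebraic multiplicity 2.
Eigenvector v = (-2,1); generalized eigenvector w with (A-λI)w=v is (-3,2).
General solution: e^(-2t)[K_1·v + K_2·(t·v + w)].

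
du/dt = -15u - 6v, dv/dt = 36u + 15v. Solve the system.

Coefficient matrix A = [[-15, -6], [36, 15]].
Characteristic polynomial det(A - λI) = λ^2 - 9 = 0.
Eigenvalues λ = -3, 3.
For λ=-3: (A-λI) row 1 is [-12, -6], so an eigenvector is (-1, 2).
For λ=3: (A-λI) row 1 is [-18, -6], so an eigenvector is (1, -3).
General solution: c_1e^(-3t)(-1,2) + c_2e^(3t)(1,-3).

u(t) = -c_1e^(-3t) + c_2e^(3t), v(t) = 2c_1e^(-3t) - 3c_2e^(3t)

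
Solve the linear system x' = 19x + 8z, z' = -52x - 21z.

x(t) = -C_1e^(-t)sin(4t) - C_1e^(-t)cos(4t) - C_2e^(-t)sin(4t) + C_2e^(-t)cos(4t), z(t) = 3C_1e^(-t)sin(4t) + 2C_1e^(-t)cos(4t) + 2C_2e^(-t)sin(4t) - 3C_2e^(-t)cos(4t)

Coefficient matrix A = [[19, 8], [-52, -21]].
Characteristic polynomial det(A - λI) = λ^2 + 2λ + 17 = 0.
Eigenvalues λ = -1 ± 4i (complex conjugate pair).
For λ=-1+4i: an eigenvector is (-1,2) - i(-1,3) = (-1 + i, 2 - 3i).
A real fundamental pair from Re and Im of e^((-1+4i)t)v: X_1 = e^(-t)(cos(4t)·(-1,2) + sin(4t)·(-1,3)), X_2 = e^(-t)(sin(4t)·(-1,2) - cos(4t)·(-1,3)).
General solution: C_1X_1 + C_2X_2.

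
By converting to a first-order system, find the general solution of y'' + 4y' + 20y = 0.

y(t) = c_1e^(-2t)cos(4t) + c_2e^(-2t)sin(4t)

Let x_1 = y, x_2 = y'. Then x_1' = x_2 and x_2' = -20x_1 - 4x_2.
A = [[0,1],[-20,-4]]; det(A-λI) = λ^2 + 4λ + 20.
Eigenvalues λ = -2 ± 4i.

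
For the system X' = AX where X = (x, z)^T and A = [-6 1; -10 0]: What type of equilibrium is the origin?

A = [[-6,1],[-10,0]]; det(A-λI) = λ^2 + 6λ + 10.
λ = -3 ± i: negative real part.

stable spiral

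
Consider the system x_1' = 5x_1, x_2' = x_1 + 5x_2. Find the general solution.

x_1(t) = K_2e^(5t), x_2(t) = K_1e^(5t) + K_2te^(5t) + 3K_2e^(5t)

Coefficient matrix A = [[5, 0], [1, 5]].
Characteristic polynomial det(A - λI) = λ^2 - 10λ + 25 = 0.
Single eigenvalue λ = 5 with algebraic multiplicity 2.
Eigenvector v = (0,1); generalized eigenvector w with (A-λI)w=v is (1,3).
General solution: e^(5t)[K_1·v + K_2·(t·v + w)].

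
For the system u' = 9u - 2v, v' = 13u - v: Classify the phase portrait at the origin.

A = [[9,-2],[13,-1]]; det(A-λI) = λ^2 - 8λ + 17.
λ = 4 ± i: positive real part.

unstable spiral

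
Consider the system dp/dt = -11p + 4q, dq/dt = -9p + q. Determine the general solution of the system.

Coefficient matrix A = [[-11, 4], [-9, 1]].
Characteristic polynomial det(A - λI) = λ^2 + 10λ + 25 = 0.
Single eigenvalue λ = -5 with algebraic multiplicity 2.
Eigenvector v = (-2,-3); generalized eigenvector w with (A-λI)w=v is (1,1).
General solution: e^(-5t)[c_1·v + c_2·(t·v + w)].

p(t) = -2c_1e^(-5t) - 2c_2te^(-5t) + c_2e^(-5t), q(t) = -3c_1e^(-5t) - 3c_2te^(-5t) + c_2e^(-5t)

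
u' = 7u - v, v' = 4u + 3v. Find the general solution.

u(t) = C_1e^(5t) + C_2te^(5t), v(t) = 2C_1e^(5t) + 2C_2te^(5t) - C_2e^(5t)

Coefficient matrix A = [[7, -1], [4, 3]].
Characteristic polynomial det(A - λI) = λ^2 - 10λ + 25 = 0.
Single eigenvalue λ = 5 with algebraic multiplicity 2.
Eigenvector v = (1,2); generalized eigenvector w with (A-λI)w=v is (0,-1).
General solution: e^(5t)[C_1·v + C_2·(t·v + w)].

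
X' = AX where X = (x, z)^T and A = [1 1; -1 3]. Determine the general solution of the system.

Coefficient matrix A = [[1, 1], [-1, 3]].
Characteristic polynomial det(A - λI) = λ^2 - 4λ + 4 = 0.
Single eigenvalue λ = 2 with algebraic multiplicity 2.
Eigenvector v = (1,1); generalized eigenvector w with (A-λI)w=v is (-3,-2).
General solution: e^(2t)[c_1·v + c_2·(t·v + w)].

x(t) = c_1e^(2t) + c_2te^(2t) - 3c_2e^(2t), z(t) = c_1e^(2t) + c_2te^(2t) - 2c_2e^(2t)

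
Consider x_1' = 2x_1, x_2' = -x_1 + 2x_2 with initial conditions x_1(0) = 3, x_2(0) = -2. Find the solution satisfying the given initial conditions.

x_1(t) = 3e^(2t), x_2(t) = -3te^(2t) - 2e^(2t)

Coefficient matrix A = [[2, 0], [-1, 2]].
Characteristic polynomial det(A - λI) = λ^2 - 4λ + 4 = 0.
Single eigenvalue λ = 2 with algebraic multiplicity 2.
Eigenvector v = (0,1); generalized eigenvector w with (A-λI)w=v is (-1,1).
General solution: e^(2t)[C_1·v + C_2·(t·v + w)].
Applying x_1(0)=3, x_2(0)=-2 gives C_1=1, C_2=-3.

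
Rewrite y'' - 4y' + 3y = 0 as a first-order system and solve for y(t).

Let x_1 = y, x_2 = y'. Then x_1' = x_2 and x_2' = -3x_1 + 4x_2.
A = [[0,1],[-3,4]]; det(A-λI) = λ^2 - 4λ + 3.
Eigenvalues λ = 3, 1 with eigenvectors (1,3), (1,1).

y(t) = K_1e^(3t) + K_2e^(t)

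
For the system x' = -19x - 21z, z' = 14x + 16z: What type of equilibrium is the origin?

saddle

A = [[-19,-21],[14,16]]; det(A-λI) = λ^2 + 3λ - 10.
λ = 2, -5: opposite signs.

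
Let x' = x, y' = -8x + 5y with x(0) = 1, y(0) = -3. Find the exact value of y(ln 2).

A = [[1,0],[-8,5]]; eigenvalues λ = 5, 1.
Eigenvectors: (0,-1) for λ=5, (1,2) for λ=1.
From the initial condition, c_1 = 5, c_2 = 1.
y(ln 2) = (5)(2^5)(-1) + (1)(2^1)(2) = -156.

-156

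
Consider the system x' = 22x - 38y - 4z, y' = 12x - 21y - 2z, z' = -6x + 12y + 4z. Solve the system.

x(t) = -4C_1e^(4t) + 2C_2e^(3t) - 3C_3e^(-2t), y(t) = -2C_1e^(4t) + C_2e^(3t) - 2C_3e^(-2t), z(t) = C_1e^(4t) + C_3e^(-2t)

Coefficient matrix A = [[22, -38, -4], [12, -21, -2], [-6, 12, 4]].
det(A - λI) = 0 gives eigenvalues λ = 4, 3, -2.
For λ=4: eigenvector (-4,-2,1).
For λ=3: eigenvector (2,1,0).
For λ=-2: eigenvector (-3,-2,1).
General solution: C_1e^(4t)(-4,-2,1) + C_2e^(3t)(2,1,0) + C_3e^(-2t)(-3,-2,1).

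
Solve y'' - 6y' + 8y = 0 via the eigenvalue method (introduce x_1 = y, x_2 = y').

y(t) = c_1e^(4t) + c_2e^(2t)

Let x_1 = y, x_2 = y'. Then x_1' = x_2 and x_2' = -8x_1 + 6x_2.
A = [[0,1],[-8,6]]; det(A-λI) = λ^2 - 6λ + 8.
Eigenvalues λ = 4, 2 with eigenvectors (1,4), (1,2).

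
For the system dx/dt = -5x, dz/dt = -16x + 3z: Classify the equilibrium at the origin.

saddle

A = [[-5,0],[-16,3]]; det(A-λI) = λ^2 + 2λ - 15.
λ = -5, 3: opposite signs.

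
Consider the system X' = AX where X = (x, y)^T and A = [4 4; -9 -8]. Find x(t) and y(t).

Coefficient matrix A = [[4, 4], [-9, -8]].
Characteristic polynomial det(A - λI) = λ^2 + 4λ + 4 = 0.
Single eigenvalue λ = -2 with algebraic multiplicity 2.
Eigenvector v = (2,-3); generalized eigenvector w with (A-λI)w=v is (-1,2).
General solution: e^(-2t)[C_1·v + C_2·(t·v + w)].

x(t) = 2C_1e^(-2t) + 2C_2te^(-2t) - C_2e^(-2t), y(t) = -3C_1e^(-2t) - 3C_2te^(-2t) + 2C_2e^(-2t)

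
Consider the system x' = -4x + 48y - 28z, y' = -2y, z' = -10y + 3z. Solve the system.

x(t) = c_1e^(-4t) - 4c_2e^(-2t) - 4c_3e^(3t), y(t) = c_2e^(-2t), z(t) = 2c_2e^(-2t) + c_3e^(3t)

Coefficient matrix A = [[-4, 48, -28], [0, -2, 0], [0, -10, 3]].
det(A - λI) = 0 gives eigenvalues λ = -4, -2, 3.
For λ=-4: eigenvector (1,0,0).
For λ=-2: eigenvector (-4,1,2).
For λ=3: eigenvector (-4,0,1).
General solution: c_1e^(-4t)(1,0,0) + c_2e^(-2t)(-4,1,2) + c_3e^(3t)(-4,0,1).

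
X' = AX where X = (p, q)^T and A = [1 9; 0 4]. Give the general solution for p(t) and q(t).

Coefficient matrix A = [[1, 9], [0, 4]].
Characteristic polynomial det(A - λI) = λ^2 - 5λ + 4 = 0.
Eigenvalues λ = 1, 4.
For λ=1: (A-λI) row 1 is [0, 9], so an eigenvector is (-1, 0).
For λ=4: (A-λI) row 1 is [-3, 9], so an eigenvector is (-3, -1).
General solution: c_1e^(t)(-1,0) + c_2e^(4t)(-3,-1).

p(t) = -c_1e^(t) - 3c_2e^(4t), q(t) = -c_2e^(4t)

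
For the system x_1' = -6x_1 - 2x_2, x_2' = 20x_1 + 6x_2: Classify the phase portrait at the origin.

A = [[-6,-2],[20,6]]; det(A-λI) = λ^2 + 4.
λ = 0 ± 2i: zero real part.

center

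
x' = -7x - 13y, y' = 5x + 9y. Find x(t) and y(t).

x(t) = 2c_1e^(t)sin(t) + 3c_1e^(t)cos(t) + 3c_2e^(t)sin(t) - 2c_2e^(t)cos(t), y(t) = -c_1e^(t)sin(t) - 2c_1e^(t)cos(t) - 2c_2e^(t)sin(t) + c_2e^(t)cos(t)

Coefficient matrix A = [[-7, -13], [5, 9]].
Characteristic polynomial det(A - λI) = λ^2 - 2λ + 2 = 0.
Eigenvalues λ = 1 ± i (complex conjugate pair).
For λ=1+i: an eigenvector is (3,-2) - i(2,-1) = (3 - 2i, -2 + i).
A real fundamental pair from Re and Im of e^((1+i)t)v: X_1 = e^(t)(cos(t)·(3,-2) + sin(t)·(2,-1)), X_2 = e^(t)(sin(t)·(3,-2) - cos(t)·(2,-1)).
General solution: c_1X_1 + c_2X_2.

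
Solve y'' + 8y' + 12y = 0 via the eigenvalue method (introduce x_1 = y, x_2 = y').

Let x_1 = y, x_2 = y'. Then x_1' = x_2 and x_2' = -12x_1 - 8x_2.
A = [[0,1],[-12,-8]]; det(A-λI) = λ^2 + 8λ + 12.
Eigenvalues λ = -2, -6 with eigenvectors (1,-2), (1,-6).

y(t) = c_1e^(-2t) + c_2e^(-6t)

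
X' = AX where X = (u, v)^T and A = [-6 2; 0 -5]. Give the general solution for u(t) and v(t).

u(t) = 2c_1e^(-5t) + c_2e^(-6t), v(t) = c_1e^(-5t)

Coefficient matrix A = [[-6, 2], [0, -5]].
Characteristic polynomial det(A - λI) = λ^2 + 11λ + 30 = 0.
Eigenvalues λ = -5, -6.
For λ=-5: (A-λI) row 1 is [-1, 2], so an eigenvector is (2, 1).
For λ=-6: (A-λI) row 1 is [0, 2], so an eigenvector is (1, 0).
General solution: c_1e^(-5t)(2,1) + c_2e^(-6t)(1,0).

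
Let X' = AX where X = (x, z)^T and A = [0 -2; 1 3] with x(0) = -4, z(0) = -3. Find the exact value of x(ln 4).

A = [[0,-2],[1,3]]; eigenvalues λ = 1, 2.
Eigenvectors: (-2,1) for λ=1, (1,-1) for λ=2.
From the initial condition, c_1 = 7, c_2 = 10.
x(ln 4) = (7)(4^1)(-2) + (10)(4^2)(1) = 104.

104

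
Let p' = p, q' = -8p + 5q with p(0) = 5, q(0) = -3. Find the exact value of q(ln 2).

A = [[1,0],[-8,5]]; eigenvalues λ = 1, 5.
Eigenvectors: (1,2) for λ=1, (0,1) for λ=5.
From the initial condition, c_1 = 5, c_2 = -13.
q(ln 2) = (5)(2^1)(2) + (-13)(2^5)(1) = -396.

-396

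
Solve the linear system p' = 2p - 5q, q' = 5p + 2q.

p(t) = -K_1e^(2t)sin(5t) + K_2e^(2t)cos(5t), q(t) = K_1e^(2t)cos(5t) + K_2e^(2t)sin(5t)

Coefficient matrix A = [[2, -5], [5, 2]].
Characteristic polynomial det(A - λI) = λ^2 - 4λ + 29 = 0.
Eigenvalues λ = 2 ± 5i (complex conjugate pair).
For λ=2+5i: an eigenvector is (0,1) - i(-1,0) = (0 + i, 1).
A real fundamental pair from Re and Im of e^((2+5i)t)v: X_1 = e^(2t)(cos(5t)·(0,1) + sin(5t)·(-1,0)), X_2 = e^(2t)(sin(5t)·(0,1) - cos(5t)·(-1,0)).
General solution: K_1X_1 + K_2X_2.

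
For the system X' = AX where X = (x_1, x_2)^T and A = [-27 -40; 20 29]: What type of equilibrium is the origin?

A = [[-27,-40],[20,29]]; det(A-λI) = λ^2 - 2λ + 17.
λ = 1 ± 4i: positive real part.

unstable spiral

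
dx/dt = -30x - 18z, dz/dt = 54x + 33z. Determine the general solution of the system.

Coefficient matrix A = [[-30, -18], [54, 33]].
Characteristic polynomial det(A - λI) = λ^2 - 3λ - 18 = 0.
Eigenvalues λ = -3, 6.
For λ=-3: (A-λI) row 1 is [-27, -18], so an eigenvector is (-2, 3).
For λ=6: (A-λI) row 1 is [-36, -18], so an eigenvector is (1, -2).
General solution: C_1e^(-3t)(-2,3) + C_2e^(6t)(1,-2).

x(t) = -2C_1e^(-3t) + C_2e^(6t), z(t) = 3C_1e^(-3t) - 2C_2e^(6t)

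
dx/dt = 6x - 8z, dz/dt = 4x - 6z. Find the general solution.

Coefficient matrix A = [[6, -8], [4, -6]].
Characteristic polynomial det(A - λI) = λ^2 - 4 = 0.
Eigenvalues λ = -2, 2.
For λ=-2: (A-λI) row 1 is [8, -8], so an eigenvector is (1, 1).
For λ=2: (A-λI) row 1 is [4, -8], so an eigenvector is (2, 1).
General solution: C_1e^(-2t)(1,1) + C_2e^(2t)(2,1).

x(t) = C_1e^(-2t) + 2C_2e^(2t), z(t) = C_1e^(-2t) + C_2e^(2t)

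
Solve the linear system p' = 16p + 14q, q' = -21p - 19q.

p(t) = 2C_1e^(-5t) + C_2e^(2t), q(t) = -3C_1e^(-5t) - C_2e^(2t)

Coefficient matrix A = [[16, 14], [-21, -19]].
Characteristic polynomial det(A - λI) = λ^2 + 3λ - 10 = 0.
Eigenvalues λ = -5, 2.
For λ=-5: (A-λI) row 1 is [21, 14], so an eigenvector is (2, -3).
For λ=2: (A-λI) row 1 is [14, 14], so an eigenvector is (1, -1).
General solution: C_1e^(-5t)(2,-3) + C_2e^(2t)(1,-1).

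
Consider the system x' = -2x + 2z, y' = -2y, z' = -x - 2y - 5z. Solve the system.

Coefficient matrix A = [[-2, 0, 2], [0, -2, 0], [-1, -2, -5]].
det(A - λI) = 0 gives eigenvalues λ = -2, -4, -3.
For λ=-2: eigenvector (-2,1,0).
For λ=-4: eigenvector (-1,0,1).
For λ=-3: eigenvector (-2,0,1).
General solution: c_1e^(-2t)(-2,1,0) + c_2e^(-4t)(-1,0,1) + c_3e^(-3t)(-2,0,1).

x(t) = -2c_1e^(-2t) - c_2e^(-4t) - 2c_3e^(-3t), y(t) = c_1e^(-2t), z(t) = c_2e^(-4t) + c_3e^(-3t)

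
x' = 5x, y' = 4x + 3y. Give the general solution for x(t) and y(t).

x(t) = -c_1e^(5t), y(t) = -2c_1e^(5t) - c_2e^(3t)

Coefficient matrix A = [[5, 0], [4, 3]].
Characteristic polynomial det(A - λI) = λ^2 - 8λ + 15 = 0.
Eigenvalues λ = 5, 3.
For λ=5: (A-λI) row 2 is [4, -2], so an eigenvector is (-1, -2).
For λ=3: (A-λI) row 1 is [2, 0], so an eigenvector is (0, -1).
General solution: c_1e^(5t)(-1,-2) + c_2e^(3t)(0,-1).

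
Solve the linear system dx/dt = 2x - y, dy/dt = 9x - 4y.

x(t) = c_1e^(-t) + c_2te^(-t), y(t) = 3c_1e^(-t) + 3c_2te^(-t) - c_2e^(-t)

Coefficient matrix A = [[2, -1], [9, -4]].
Characteristic polynomial det(A - λI) = λ^2 + 2λ + 1 = 0.
Single eigenvalue λ = -1 with algebraic multiplicity 2.
Eigenvector v = (1,3); generalized eigenvector w with (A-λI)w=v is (0,-1).
General solution: e^(-t)[c_1·v + c_2·(t·v + w)].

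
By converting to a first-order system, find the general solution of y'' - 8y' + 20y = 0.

y(t) = K_1e^(4t)cos(2t) + K_2e^(4t)sin(2t)

Let x_1 = y, x_2 = y'. Then x_1' = x_2 and x_2' = -20x_1 + 8x_2.
A = [[0,1],[-20,8]]; det(A-λI) = λ^2 - 8λ + 20.
Eigenvalues λ = 4 ± 2i.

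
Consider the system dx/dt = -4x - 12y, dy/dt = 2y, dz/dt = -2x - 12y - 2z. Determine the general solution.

Coefficient matrix A = [[-4, -12, 0], [0, 2, 0], [-2, -12, -2]].
det(A - λI) = 0 gives eigenvalues λ = -4, 2, -2.
For λ=-4: eigenvector (1,0,1).
For λ=2: eigenvector (-2,1,-2).
For λ=-2: eigenvector (0,0,1).
General solution: K_1e^(-4t)(1,0,1) + K_2e^(2t)(-2,1,-2) + K_3e^(-2t)(0,0,1).

x(t) = K_1e^(-4t) - 2K_2e^(2t), y(t) = K_2e^(2t), z(t) = K_1e^(-4t) - 2K_2e^(2t) + K_3e^(-2t)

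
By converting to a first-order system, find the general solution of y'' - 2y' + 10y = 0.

y(t) = C_1e^(t)cos(3t) + C_2e^(t)sin(3t)

Let x_1 = y, x_2 = y'. Then x_1' = x_2 and x_2' = -10x_1 + 2x_2.
A = [[0,1],[-10,2]]; det(A-λI) = λ^2 - 2λ + 10.
Eigenvalues λ = 1 ± 3i.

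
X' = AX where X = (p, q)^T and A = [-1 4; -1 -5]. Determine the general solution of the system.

p(t) = -2K_1e^(-3t) - 2K_2te^(-3t) + 3K_2e^(-3t), q(t) = K_1e^(-3t) + K_2te^(-3t) - 2K_2e^(-3t)

Coefficient matrix A = [[-1, 4], [-1, -5]].
Characteristic polynomial det(A - λI) = λ^2 + 6λ + 9 = 0.
Single eigenvalue λ = -3 with algebraic multiplicity 2.
Eigenvector v = (-2,1); generalized eigenvector w with (A-λI)w=v is (3,-2).
General solution: e^(-3t)[K_1·v + K_2·(t·v + w)].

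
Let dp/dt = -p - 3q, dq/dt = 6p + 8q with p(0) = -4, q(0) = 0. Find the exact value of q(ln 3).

-1872

A = [[-1,-3],[6,8]]; eigenvalues λ = 2, 5.
Eigenvectors: (1,-1) for λ=2, (1,-2) for λ=5.
From the initial condition, c_1 = -8, c_2 = 4.
q(ln 3) = (-8)(3^2)(-1) + (4)(3^5)(-2) = -1872.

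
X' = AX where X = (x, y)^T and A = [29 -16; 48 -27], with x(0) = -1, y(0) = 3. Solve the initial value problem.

x(t) = -10e^(5t) + 9e^(-3t), y(t) = -15e^(5t) + 18e^(-3t)

Coefficient matrix A = [[29, -16], [48, -27]].
Characteristic polynomial det(A - λI) = λ^2 - 2λ - 15 = 0.
Eigenvalues λ = -3, 5.
For λ=-3: (A-λI) row 1 is [32, -16], so an eigenvector is (1, 2).
For λ=5: (A-λI) row 1 is [24, -16], so an eigenvector is (2, 3).
General solution: c_1e^(-3t)(1,2) + c_2e^(5t)(2,3).
Applying x(0)=-1, y(0)=3 gives c_1=9, c_2=-5.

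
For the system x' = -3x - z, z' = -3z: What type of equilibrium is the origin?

stable improper node

A = [[-3,-1],[0,-3]]; det(A-λI) = λ^2 + 6λ + 9.
repeated λ = -3 with a single eigenvector.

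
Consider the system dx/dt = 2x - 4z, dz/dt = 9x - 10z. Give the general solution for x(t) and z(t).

x(t) = -2K_1e^(-4t) - 2K_2te^(-4t) + K_2e^(-4t), z(t) = -3K_1e^(-4t) - 3K_2te^(-4t) + 2K_2e^(-4t)

Coefficient matrix A = [[2, -4], [9, -10]].
Characteristic polynomial det(A - λI) = λ^2 + 8λ + 16 = 0.
Single eigenvalue λ = -4 with algebraic multiplicity 2.
Eigenvector v = (-2,-3); generalized eigenvector w with (A-λI)w=v is (1,2).
General solution: e^(-4t)[K_1·v + K_2·(t·v + w)].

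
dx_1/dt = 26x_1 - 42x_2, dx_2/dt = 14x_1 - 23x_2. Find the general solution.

x_1(t) = 3c_1e^(-2t) + 2c_2e^(5t), x_2(t) = 2c_1e^(-2t) + c_2e^(5t)

Coefficient matrix A = [[26, -42], [14, -23]].
Characteristic polynomial det(A - λI) = λ^2 - 3λ - 10 = 0.
Eigenvalues λ = -2, 5.
For λ=-2: (A-λI) row 1 is [28, -42], so an eigenvector is (3, 2).
For λ=5: (A-λI) row 1 is [21, -42], so an eigenvector is (2, 1).
General solution: c_1e^(-2t)(3,2) + c_2e^(5t)(2,1).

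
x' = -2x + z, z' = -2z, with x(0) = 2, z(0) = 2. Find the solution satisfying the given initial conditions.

x(t) = 2te^(-2t) + 2e^(-2t), z(t) = 2e^(-2t)

Coefficient matrix A = [[-2, 1], [0, -2]].
Characteristic polynomial det(A - λI) = λ^2 + 4λ + 4 = 0.
Single eigenvalue λ = -2 with algebraic multiplicity 2.
Eigenvector v = (1,0); generalized eigenvector w with (A-λI)w=v is (-3,1).
General solution: e^(-2t)[C_1·v + C_2·(t·v + w)].
Applying x(0)=2, z(0)=2 gives C_1=8, C_2=2.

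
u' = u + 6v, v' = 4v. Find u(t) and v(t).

u(t) = -c_1e^(t) + 2c_2e^(4t), v(t) = c_2e^(4t)

Coefficient matrix A = [[1, 6], [0, 4]].
Characteristic polynomial det(A - λI) = λ^2 - 5λ + 4 = 0.
Eigenvalues λ = 1, 4.
For λ=1: (A-λI) row 1 is [0, 6], so an eigenvector is (-1, 0).
For λ=4: (A-λI) row 1 is [-3, 6], so an eigenvector is (2, 1).
General solution: c_1e^(t)(-1,0) + c_2e^(4t)(2,1).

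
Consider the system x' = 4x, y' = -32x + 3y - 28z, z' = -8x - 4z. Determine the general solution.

x(t) = c_3e^(4t), y(t) = 4c_1e^(-4t) + c_2e^(3t) - 4c_3e^(4t), z(t) = c_1e^(-4t) - c_3e^(4t)

Coefficient matrix A = [[4, 0, 0], [-32, 3, -28], [-8, 0, -4]].
det(A - λI) = 0 gives eigenvalues λ = -4, 3, 4.
For λ=-4: eigenvector (0,4,1).
For λ=3: eigenvector (0,1,0).
For λ=4: eigenvector (1,-4,-1).
General solution: c_1e^(-4t)(0,4,1) + c_2e^(3t)(0,1,0) + c_3e^(4t)(1,-4,-1).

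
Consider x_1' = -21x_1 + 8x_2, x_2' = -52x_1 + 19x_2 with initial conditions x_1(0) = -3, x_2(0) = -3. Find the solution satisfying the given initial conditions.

Coefficient matrix A = [[-21, 8], [-52, 19]].
Characteristic polynomial det(A - λI) = λ^2 + 2λ + 17 = 0.
Eigenvalues λ = -1 ± 4i (complex conjugate pair).
For λ=-1+4i: an eigenvector is (1,3) - i(1,2) = (1 - i, 3 - 2i).
A real fundamental pair from Re and Im of e^((-1+4i)t)v: X_1 = e^(-t)(cos(4t)·(1,3) + sin(4t)·(1,2)), X_2 = e^(-t)(sin(4t)·(1,3) - cos(4t)·(1,2)).
General solution: c_1X_1 + c_2X_2.
Applying x_1(0)=-3, x_2(0)=-3 gives c_1=3, c_2=6.

x_1(t) = 9e^(-t)sin(4t) - 3e^(-t)cos(4t), x_2(t) = 24e^(-t)sin(4t) - 3e^(-t)cos(4t)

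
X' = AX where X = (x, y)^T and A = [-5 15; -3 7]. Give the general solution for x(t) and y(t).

x(t) = 2C_1e^(t)sin(3t) - C_1e^(t)cos(3t) - C_2e^(t)sin(3t) - 2C_2e^(t)cos(3t), y(t) = C_1e^(t)sin(3t) - C_2e^(t)cos(3t)

Coefficient matrix A = [[-5, 15], [-3, 7]].
Characteristic polynomial det(A - λI) = λ^2 - 2λ + 10 = 0.
Eigenvalues λ = 1 ± 3i (complex conjugate pair).
For λ=1+3i: an eigenvector is (-1,0) - i(2,1) = (-1 - 2i, 0 - i).
A real fundamental pair from Re and Im of e^((1+3i)t)v: X_1 = e^(t)(cos(3t)·(-1,0) + sin(3t)·(2,1)), X_2 = e^(t)(sin(3t)·(-1,0) - cos(3t)·(2,1)).
General solution: C_1X_1 + C_2X_2.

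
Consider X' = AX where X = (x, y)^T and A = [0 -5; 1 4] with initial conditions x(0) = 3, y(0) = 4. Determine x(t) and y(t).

x(t) = -26e^(2t)sin(t) + 3e^(2t)cos(t), y(t) = 11e^(2t)sin(t) + 4e^(2t)cos(t)

Coefficient matrix A = [[0, -5], [1, 4]].
Characteristic polynomial det(A - λI) = λ^2 - 4λ + 5 = 0.
Eigenvalues λ = 2 ± i (complex conjugate pair).
For λ=2+i: an eigenvector is (2,-1) - i(1,0) = (2 - i, -1).
A real fundamental pair from Re and Im of e^((2+i)t)v: X_1 = e^(2t)(cos(t)·(2,-1) + sin(t)·(1,0)), X_2 = e^(2t)(sin(t)·(2,-1) - cos(t)·(1,0)).
General solution: C_1X_1 + C_2X_2.
Applying x(0)=3, y(0)=4 gives C_1=-4, C_2=-11.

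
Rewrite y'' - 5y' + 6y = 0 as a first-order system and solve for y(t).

y(t) = c_1e^(3t) + c_2e^(2t)

Let x_1 = y, x_2 = y'. Then x_1' = x_2 and x_2' = -6x_1 + 5x_2.
A = [[0,1],[-6,5]]; det(A-λI) = λ^2 - 5λ + 6.
Eigenvalues λ = 3, 2 with eigenvectors (1,3), (1,2).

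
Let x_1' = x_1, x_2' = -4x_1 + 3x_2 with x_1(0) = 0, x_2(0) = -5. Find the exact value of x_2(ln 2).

-40

A = [[1,0],[-4,3]]; eigenvalues λ = 1, 3.
Eigenvectors: (1,2) for λ=1, (0,-1) for λ=3.
From the initial condition, c_1 = 0, c_2 = 5.
x_2(ln 2) = (0)(2^1)(2) + (5)(2^3)(-1) = -40.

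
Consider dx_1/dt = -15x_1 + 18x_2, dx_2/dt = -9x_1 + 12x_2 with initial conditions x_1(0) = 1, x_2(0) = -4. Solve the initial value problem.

x_1(t) = -9e^(3t) + 10e^(-6t), x_2(t) = -9e^(3t) + 5e^(-6t)

Coefficient matrix A = [[-15, 18], [-9, 12]].
Characteristic polynomial det(A - λI) = λ^2 + 3λ - 18 = 0.
Eigenvalues λ = 3, -6.
For λ=3: (A-λI) row 1 is [-18, 18], so an eigenvector is (1, 1).
For λ=-6: (A-λI) row 1 is [-9, 18], so an eigenvector is (2, 1).
General solution: C_1e^(3t)(1,1) + C_2e^(-6t)(2,1).
Applying x_1(0)=1, x_2(0)=-4 gives C_1=-9, C_2=5.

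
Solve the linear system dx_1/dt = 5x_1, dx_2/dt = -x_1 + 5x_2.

Coefficient matrix A = [[5, 0], [-1, 5]].
Characteristic polynomial det(A - λI) = λ^2 - 10λ + 25 = 0.
Single eigenvalue λ = 5 with algebraic multiplicity 2.
Eigenvector v = (0,-1); generalized eigenvector w with (A-λI)w=v is (1,-2).
General solution: e^(5t)[C_1·v + C_2·(t·v + w)].

x_1(t) = C_2e^(5t), x_2(t) = -C_1e^(5t) - C_2te^(5t) - 2C_2e^(5t)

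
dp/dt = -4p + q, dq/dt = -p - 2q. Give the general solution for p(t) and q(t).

Coefficient matrix A = [[-4, 1], [-1, -2]].
Characteristic polynomial det(A - λI) = λ^2 + 6λ + 9 = 0.
Single eigenvalue λ = -3 with algebraic multiplicity 2.
Eigenvector v = (1,1); generalized eigenvector w with (A-λI)w=v is (-1,0).
General solution: e^(-3t)[C_1·v + C_2·(t·v + w)].

p(t) = C_1e^(-3t) + C_2te^(-3t) - C_2e^(-3t), q(t) = C_1e^(-3t) + C_2te^(-3t)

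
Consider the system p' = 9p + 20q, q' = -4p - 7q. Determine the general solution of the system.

Coefficient matrix A = [[9, 20], [-4, -7]].
Characteristic polynomial det(A - λI) = λ^2 - 2λ + 17 = 0.
Eigenvalues λ = 1 ± 4i (complex conjugate pair).
For λ=1+4i: an eigenvector is (1,0) - i(2,-1) = (1 - 2i, 0 + i).
A real fundamental pair from Re and Im of e^((1+4i)t)v: X_1 = e^(t)(cos(4t)·(1,0) + sin(4t)·(2,-1)), X_2 = e^(t)(sin(4t)·(1,0) - cos(4t)·(2,-1)).
General solution: K_1X_1 + K_2X_2.

p(t) = 2K_1e^(t)sin(4t) + K_1e^(t)cos(4t) + K_2e^(t)sin(4t) - 2K_2e^(t)cos(4t), q(t) = -K_1e^(t)sin(4t) + K_2e^(t)cos(4t)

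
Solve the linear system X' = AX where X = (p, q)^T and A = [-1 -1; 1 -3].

Coefficient matrix A = [[-1, -1], [1, -3]].
Characteristic polynomial det(A - λI) = λ^2 + 4λ + 4 = 0.
Single eigenvalue λ = -2 with algebraic multiplicity 2.
Eigenvector v = (1,1); generalized eigenvector w with (A-λI)w=v is (-1,-2).
General solution: e^(-2t)[K_1·v + K_2·(t·v + w)].

p(t) = K_1e^(-2t) + K_2te^(-2t) - K_2e^(-2t), q(t) = K_1e^(-2t) + K_2te^(-2t) - 2K_2e^(-2t)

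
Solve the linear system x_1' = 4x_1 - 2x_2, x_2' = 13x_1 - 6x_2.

Coefficient matrix A = [[4, -2], [13, -6]].
Characteristic polynomial det(A - λI) = λ^2 + 2λ + 2 = 0.
Eigenvalues λ = -1 ± i (complex conjugate pair).
For λ=-1+i: an eigenvector is (-1,-2) - i(-1,-3) = (-1 + i, -2 + 3i).
A real fundamental pair from Re and Im of e^((-1+i)t)v: X_1 = e^(-t)(cos(t)·(-1,-2) + sin(t)·(-1,-3)), X_2 = e^(-t)(sin(t)·(-1,-2) - cos(t)·(-1,-3)).
General solution: C_1X_1 + C_2X_2.

x_1(t) = -C_1e^(-t)sin(t) - C_1e^(-t)cos(t) - C_2e^(-t)sin(t) + C_2e^(-t)cos(t), x_2(t) = -3C_1e^(-t)sin(t) - 2C_1e^(-t)cos(t) - 2C_2e^(-t)sin(t) + 3C_2e^(-t)cos(t)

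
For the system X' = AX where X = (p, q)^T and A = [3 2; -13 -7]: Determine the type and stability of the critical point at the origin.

A = [[3,2],[-13,-7]]; det(A-λI) = λ^2 + 4λ + 5.
λ = -2 ± i: negative real part.

stable spiral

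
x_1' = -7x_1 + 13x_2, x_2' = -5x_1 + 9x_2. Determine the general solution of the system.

Coefficient matrix A = [[-7, 13], [-5, 9]].
Characteristic polynomial det(A - λI) = λ^2 - 2λ + 2 = 0.
Eigenvalues λ = 1 ± i (complex conjugate pair).
For λ=1+i: an eigenvector is (3,2) - i(2,1) = (3 - 2i, 2 - i).
A real fundamental pair from Re and Im of e^((1+i)t)v: X_1 = e^(t)(cos(t)·(3,2) + sin(t)·(2,1)), X_2 = e^(t)(sin(t)·(3,2) - cos(t)·(2,1)).
General solution: K_1X_1 + K_2X_2.

x_1(t) = 2K_1e^(t)sin(t) + 3K_1e^(t)cos(t) + 3K_2e^(t)sin(t) - 2K_2e^(t)cos(t), x_2(t) = K_1e^(t)sin(t) + 2K_1e^(t)cos(t) + 2K_2e^(t)sin(t) - K_2e^(t)cos(t)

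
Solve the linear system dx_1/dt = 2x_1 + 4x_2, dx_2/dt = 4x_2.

x_1(t) = -C_1e^(2t) - 2C_2e^(4t), x_2(t) = -C_2e^(4t)

Coefficient matrix A = [[2, 4], [0, 4]].
Characteristic polynomial det(A - λI) = λ^2 - 6λ + 8 = 0.
Eigenvalues λ = 2, 4.
For λ=2: (A-λI) row 1 is [0, 4], so an eigenvector is (-1, 0).
For λ=4: (A-λI) row 1 is [-2, 4], so an eigenvector is (-2, -1).
General solution: C_1e^(2t)(-1,0) + C_2e^(4t)(-2,-1).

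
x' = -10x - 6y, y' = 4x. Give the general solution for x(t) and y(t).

Coefficient matrix A = [[-10, -6], [4, 0]].
Characteristic polynomial det(A - λI) = λ^2 + 10λ + 24 = 0.
Eigenvalues λ = -6, -4.
For λ=-6: (A-λI) row 1 is [-4, -6], so an eigenvector is (-3, 2).
For λ=-4: (A-λI) row 1 is [-6, -6], so an eigenvector is (-1, 1).
General solution: c_1e^(-6t)(-3,2) + c_2e^(-4t)(-1,1).

x(t) = -3c_1e^(-6t) - c_2e^(-4t), y(t) = 2c_1e^(-6t) + c_2e^(-4t)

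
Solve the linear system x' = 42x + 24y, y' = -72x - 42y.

Coefficient matrix A = [[42, 24], [-72, -42]].
Characteristic polynomial det(A - λI) = λ^2 - 36 = 0.
Eigenvalues λ = -6, 6.
For λ=-6: (A-λI) row 1 is [48, 24], so an eigenvector is (1, -2).
For λ=6: (A-λI) row 1 is [36, 24], so an eigenvector is (2, -3).
General solution: K_1e^(-6t)(1,-2) + K_2e^(6t)(2,-3).

x(t) = K_1e^(-6t) + 2K_2e^(6t), y(t) = -2K_1e^(-6t) - 3K_2e^(6t)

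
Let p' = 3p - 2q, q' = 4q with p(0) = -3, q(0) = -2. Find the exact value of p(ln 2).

8

A = [[3,-2],[0,4]]; eigenvalues λ = 4, 3.
Eigenvectors: (2,-1) for λ=4, (1,0) for λ=3.
From the initial condition, c_1 = 2, c_2 = -7.
p(ln 2) = (2)(2^4)(2) + (-7)(2^3)(1) = 8.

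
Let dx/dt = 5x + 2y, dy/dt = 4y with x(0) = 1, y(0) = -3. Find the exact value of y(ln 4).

-768

A = [[5,2],[0,4]]; eigenvalues λ = 5, 4.
Eigenvectors: (1,0) for λ=5, (-2,1) for λ=4.
From the initial condition, c_1 = -5, c_2 = -3.
y(ln 4) = (-5)(4^5)(0) + (-3)(4^4)(1) = -768.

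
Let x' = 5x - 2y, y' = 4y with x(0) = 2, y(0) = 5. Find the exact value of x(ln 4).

A = [[5,-2],[0,4]]; eigenvalues λ = 5, 4.
Eigenvectors: (-1,0) for λ=5, (-2,-1) for λ=4.
From the initial condition, c_1 = 8, c_2 = -5.
x(ln 4) = (8)(4^5)(-1) + (-5)(4^4)(-2) = -5632.

-5632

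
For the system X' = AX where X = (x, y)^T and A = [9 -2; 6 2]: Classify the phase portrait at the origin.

unstable node

A = [[9,-2],[6,2]]; det(A-λI) = λ^2 - 11λ + 30.
λ = 6, 5: both positive.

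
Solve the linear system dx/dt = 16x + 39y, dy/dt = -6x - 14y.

x(t) = 2C_1e^(t)sin(3t) + 3C_1e^(t)cos(3t) + 3C_2e^(t)sin(3t) - 2C_2e^(t)cos(3t), y(t) = -C_1e^(t)sin(3t) - C_1e^(t)cos(3t) - C_2e^(t)sin(3t) + C_2e^(t)cos(3t)

Coefficient matrix A = [[16, 39], [-6, -14]].
Characteristic polynomial det(A - λI) = λ^2 - 2λ + 10 = 0.
Eigenvalues λ = 1 ± 3i (complex conjugate pair).
For λ=1+3i: an eigenvector is (3,-1) - i(2,-1) = (3 - 2i, -1 + i).
A real fundamental pair from Re and Im of e^((1+3i)t)v: X_1 = e^(t)(cos(3t)·(3,-1) + sin(3t)·(2,-1)), X_2 = e^(t)(sin(3t)·(3,-1) - cos(3t)·(2,-1)).
General solution: C_1X_1 + C_2X_2.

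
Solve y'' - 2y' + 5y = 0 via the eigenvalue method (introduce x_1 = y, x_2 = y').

y(t) = K_1e^(t)cos(2t) + K_2e^(t)sin(2t)

Let x_1 = y, x_2 = y'. Then x_1' = x_2 and x_2' = -5x_1 + 2x_2.
A = [[0,1],[-5,2]]; det(A-λI) = λ^2 - 2λ + 5.
Eigenvalues λ = 1 ± 2i.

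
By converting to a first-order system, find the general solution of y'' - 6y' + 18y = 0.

y(t) = C_1e^(3t)cos(3t) + C_2e^(3t)sin(3t)

Let x_1 = y, x_2 = y'. Then x_1' = x_2 and x_2' = -18x_1 + 6x_2.
A = [[0,1],[-18,6]]; det(A-λI) = λ^2 - 6λ + 18.
Eigenvalues λ = 3 ± 3i.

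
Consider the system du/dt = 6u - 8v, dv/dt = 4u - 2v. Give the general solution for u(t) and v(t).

Coefficient matrix A = [[6, -8], [4, -2]].
Characteristic polynomial det(A - λI) = λ^2 - 4λ + 20 = 0.
Eigenvalues λ = 2 ± 4i (complex conjugate pair).
For λ=2+4i: an eigenvector is (1,1) - i(-1,0) = (1 + i, 1).
A real fundamental pair from Re and Im of e^((2+4i)t)v: X_1 = e^(2t)(cos(4t)·(1,1) + sin(4t)·(-1,0)), X_2 = e^(2t)(sin(4t)·(1,1) - cos(4t)·(-1,0)).
General solution: K_1X_1 + K_2X_2.

u(t) = -K_1e^(2t)sin(4t) + K_1e^(2t)cos(4t) + K_2e^(2t)sin(4t) + K_2e^(2t)cos(4t), v(t) = K_1e^(2t)cos(4t) + K_2e^(2t)sin(4t)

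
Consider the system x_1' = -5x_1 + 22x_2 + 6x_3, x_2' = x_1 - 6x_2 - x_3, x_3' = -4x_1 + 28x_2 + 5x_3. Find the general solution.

Coefficient matrix A = [[-5, 22, 6], [1, -6, -1], [-4, 28, 5]].
det(A - λI) = 0 gives eigenvalues λ = -4, -3, 1.
For λ=-4: eigenvector (-2,1,-4).
For λ=-3: eigenvector (-1,1,-4).
For λ=1: eigenvector (1,0,1).
General solution: c_1e^(-4t)(-2,1,-4) + c_2e^(-3t)(-1,1,-4) + c_3e^(t)(1,0,1).

x_1(t) = -2c_1e^(-4t) - c_2e^(-3t) + c_3e^(t), x_2(t) = c_1e^(-4t) + c_2e^(-3t), x_3(t) = -4c_1e^(-4t) - 4c_2e^(-3t) + c_3e^(t)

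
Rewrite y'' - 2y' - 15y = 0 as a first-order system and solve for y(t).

y(t) = c_1e^(5t) + c_2e^(-3t)

Let x_1 = y, x_2 = y'. Then x_1' = x_2 and x_2' = 15x_1 + 2x_2.
A = [[0,1],[15,2]]; det(A-λI) = λ^2 - 2λ - 15.
Eigenvalues λ = 5, -3 with eigenvectors (1,5), (1,-3).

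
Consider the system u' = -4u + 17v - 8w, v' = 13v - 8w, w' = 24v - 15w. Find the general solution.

Coefficient matrix A = [[-4, 17, -8], [0, 13, -8], [0, 24, -15]].
det(A - λI) = 0 gives eigenvalues λ = -4, -3, 1.
For λ=-4: eigenvector (1,0,0).
For λ=-3: eigenvector (1,1,2).
For λ=1: eigenvector (-2,-2,-3).
General solution: c_1e^(-4t)(1,0,0) + c_2e^(-3t)(1,1,2) + c_3e^(t)(-2,-2,-3).

u(t) = c_1e^(-4t) + c_2e^(-3t) - 2c_3e^(t), v(t) = c_2e^(-3t) - 2c_3e^(t), w(t) = 2c_2e^(-3t) - 3c_3e^(t)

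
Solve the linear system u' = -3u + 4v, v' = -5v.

Coefficient matrix A = [[-3, 4], [0, -5]].
Characteristic polynomial det(A - λI) = λ^2 + 8λ + 15 = 0.
Eigenvalues λ = -3, -5.
For λ=-3: (A-λI) row 1 is [0, 4], so an eigenvector is (-1, 0).
For λ=-5: (A-λI) row 1 is [2, 4], so an eigenvector is (-2, 1).
General solution: C_1e^(-3t)(-1,0) + C_2e^(-5t)(-2,1).

u(t) = -C_1e^(-3t) - 2C_2e^(-5t), v(t) = C_2e^(-5t)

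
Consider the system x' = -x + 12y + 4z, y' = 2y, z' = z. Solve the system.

Coefficient matrix A = [[-1, 12, 4], [0, 2, 0], [0, 0, 1]].
det(A - λI) = 0 gives eigenvalues λ = -1, 2, 1.
For λ=-1: eigenvector (1,0,0).
For λ=2: eigenvector (4,1,0).
For λ=1: eigenvector (2,0,1).
General solution: C_1e^(-t)(1,0,0) + C_2e^(2t)(4,1,0) + C_3e^(t)(2,0,1).

x(t) = C_1e^(-t) + 4C_2e^(2t) + 2C_3e^(t), y(t) = C_2e^(2t), z(t) = C_3e^(t)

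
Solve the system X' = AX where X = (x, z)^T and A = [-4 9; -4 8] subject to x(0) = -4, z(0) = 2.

x(t) = 42te^(2t) - 4e^(2t), z(t) = 28te^(2t) + 2e^(2t)

Coefficient matrix A = [[-4, 9], [-4, 8]].
Characteristic polynomial det(A - λI) = λ^2 - 4λ + 4 = 0.
Single eigenvalue λ = 2 with algebraic multiplicity 2.
Eigenvector v = (3,2); generalized eigenvector w with (A-λI)w=v is (1,1).
General solution: e^(2t)[K_1·v + K_2·(t·v + w)].
Applying x(0)=-4, z(0)=2 gives K_1=-6, K_2=14.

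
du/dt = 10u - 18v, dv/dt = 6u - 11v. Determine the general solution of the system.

Coefficient matrix A = [[10, -18], [6, -11]].
Characteristic polynomial det(A - λI) = λ^2 + λ - 2 = 0.
Eigenvalues λ = 1, -2.
For λ=1: (A-λI) row 1 is [9, -18], so an eigenvector is (2, 1).
For λ=-2: (A-λI) row 1 is [12, -18], so an eigenvector is (-3, -2).
General solution: K_1e^(t)(2,1) + K_2e^(-2t)(-3,-2).

u(t) = 2K_1e^(t) - 3K_2e^(-2t), v(t) = K_1e^(t) - 2K_2e^(-2t)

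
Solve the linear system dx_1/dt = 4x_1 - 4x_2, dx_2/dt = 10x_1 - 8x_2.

Coefficient matrix A = [[4, -4], [10, -8]].
Characteristic polynomial det(A - λI) = λ^2 + 4λ + 8 = 0.
Eigenvalues λ = -2 ± 2i (complex conjugate pair).
For λ=-2+2i: an eigenvector is (-1,-2) - i(1,1) = (-1 - i, -2 - i).
A real fundamental pair from Re and Im of e^((-2+2i)t)v: X_1 = e^(-2t)(cos(2t)·(-1,-2) + sin(2t)·(1,1)), X_2 = e^(-2t)(sin(2t)·(-1,-2) - cos(2t)·(1,1)).
General solution: C_1X_1 + C_2X_2.

x_1(t) = C_1e^(-2t)sin(2t) - C_1e^(-2t)cos(2t) - C_2e^(-2t)sin(2t) - C_2e^(-2t)cos(2t), x_2(t) = C_1e^(-2t)sin(2t) - 2C_1e^(-2t)cos(2t) - 2C_2e^(-2t)sin(2t) - C_2e^(-2t)cos(2t)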